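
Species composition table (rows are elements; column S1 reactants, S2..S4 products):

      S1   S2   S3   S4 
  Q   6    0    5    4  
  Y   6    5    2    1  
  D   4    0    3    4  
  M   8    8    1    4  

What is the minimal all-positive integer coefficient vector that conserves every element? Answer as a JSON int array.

Q: 4·6 = 24 | 3·0+4·5+1·4 = 24
Y: 4·6 = 24 | 3·5+4·2+1·1 = 24
D: 4·4 = 16 | 3·0+4·3+1·4 = 16
M: 4·8 = 32 | 3·8+4·1+1·4 = 32
gcd(4,3,4,1) = 1

Coefficients: [4, 3, 4, 1]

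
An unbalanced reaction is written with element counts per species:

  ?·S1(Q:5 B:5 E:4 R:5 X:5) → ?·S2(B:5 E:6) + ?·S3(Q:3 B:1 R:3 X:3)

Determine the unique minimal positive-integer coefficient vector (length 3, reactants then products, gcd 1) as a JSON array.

Coefficients: [3, 2, 5]

Q: 3·5 = 15 | 2·0+5·3 = 15
B: 3·5 = 15 | 2·5+5·1 = 15
E: 3·4 = 12 | 2·6+5·0 = 12
R: 3·5 = 15 | 2·0+5·3 = 15
X: 3·5 = 15 | 2·0+5·3 = 15
gcd(3,2,5) = 1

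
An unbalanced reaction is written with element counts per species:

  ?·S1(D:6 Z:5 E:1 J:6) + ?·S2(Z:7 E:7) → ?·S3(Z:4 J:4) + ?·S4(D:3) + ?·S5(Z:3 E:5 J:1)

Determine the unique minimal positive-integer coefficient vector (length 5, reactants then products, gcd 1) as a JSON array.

D: 3·6+1·0 = 18 | 4·0+6·3+2·0 = 18
Z: 3·5+1·7 = 22 | 4·4+6·0+2·3 = 22
E: 3·1+1·7 = 10 | 4·0+6·0+2·5 = 10
J: 3·6+1·0 = 18 | 4·4+6·0+2·1 = 18
gcd(3,1,4,6,2) = 1

Coefficients: [3, 1, 4, 6, 2]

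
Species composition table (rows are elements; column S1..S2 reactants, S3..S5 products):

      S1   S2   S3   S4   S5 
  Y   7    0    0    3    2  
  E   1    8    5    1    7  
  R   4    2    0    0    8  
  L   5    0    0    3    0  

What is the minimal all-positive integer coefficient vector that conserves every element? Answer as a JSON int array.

Coefficients: [3, 6, 5, 5, 3]

Y: 3·7+6·0 = 21 | 5·0+5·3+3·2 = 21
E: 3·1+6·8 = 51 | 5·5+5·1+3·7 = 51
R: 3·4+6·2 = 24 | 5·0+5·0+3·8 = 24
L: 3·5+6·0 = 15 | 5·0+5·3+3·0 = 15
gcd(3,6,5,5,3) = 1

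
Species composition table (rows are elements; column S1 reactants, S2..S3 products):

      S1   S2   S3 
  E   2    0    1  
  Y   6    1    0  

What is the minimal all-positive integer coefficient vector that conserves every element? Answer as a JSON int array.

E: 1·2 = 2 | 6·0+2·1 = 2
Y: 1·6 = 6 | 6·1+2·0 = 6
gcd(1,6,2) = 1

Coefficients: [1, 6, 2]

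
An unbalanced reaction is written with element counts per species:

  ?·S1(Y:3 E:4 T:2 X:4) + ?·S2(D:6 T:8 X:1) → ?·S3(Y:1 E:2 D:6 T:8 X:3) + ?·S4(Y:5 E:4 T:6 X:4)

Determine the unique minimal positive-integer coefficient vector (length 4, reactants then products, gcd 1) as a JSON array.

Y: 3·3+4·0 = 9 | 4·1+1·5 = 9
E: 3·4+4·0 = 12 | 4·2+1·4 = 12
D: 3·0+4·6 = 24 | 4·6+1·0 = 24
T: 3·2+4·8 = 38 | 4·8+1·6 = 38
X: 3·4+4·1 = 16 | 4·3+1·4 = 16
gcd(3,4,4,1) = 1

Coefficients: [3, 4, 4, 1]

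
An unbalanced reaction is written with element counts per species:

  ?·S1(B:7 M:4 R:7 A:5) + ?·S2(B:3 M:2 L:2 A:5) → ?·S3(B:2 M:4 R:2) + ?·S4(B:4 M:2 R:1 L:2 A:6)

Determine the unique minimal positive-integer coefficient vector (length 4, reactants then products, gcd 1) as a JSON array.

Coefficients: [1, 5, 1, 5]

B: 1·7+5·3 = 22 | 1·2+5·4 = 22
M: 1·4+5·2 = 14 | 1·4+5·2 = 14
R: 1·7+5·0 = 7 | 1·2+5·1 = 7
L: 1·0+5·2 = 10 | 1·0+5·2 = 10
A: 1·5+5·5 = 30 | 1·0+5·6 = 30
gcd(1,5,1,5) = 1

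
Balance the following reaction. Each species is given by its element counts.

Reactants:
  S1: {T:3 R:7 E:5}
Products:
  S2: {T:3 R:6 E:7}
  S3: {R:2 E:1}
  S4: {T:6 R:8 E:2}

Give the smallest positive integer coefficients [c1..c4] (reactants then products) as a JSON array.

T: 4·3 = 12 | 2·3+4·0+1·6 = 12
R: 4·7 = 28 | 2·6+4·2+1·8 = 28
E: 4·5 = 20 | 2·7+4·1+1·2 = 20
gcd(4,2,4,1) = 1

Coefficients: [4, 2, 4, 1]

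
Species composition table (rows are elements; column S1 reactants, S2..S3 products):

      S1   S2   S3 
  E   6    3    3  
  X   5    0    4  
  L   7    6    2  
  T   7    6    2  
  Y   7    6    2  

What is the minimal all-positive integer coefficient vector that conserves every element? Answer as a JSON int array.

Coefficients: [4, 3, 5]

E: 4·6 = 24 | 3·3+5·3 = 24
X: 4·5 = 20 | 3·0+5·4 = 20
L: 4·7 = 28 | 3·6+5·2 = 28
T: 4·7 = 28 | 3·6+5·2 = 28
Y: 4·7 = 28 | 3·6+5·2 = 28
gcd(4,3,5) = 1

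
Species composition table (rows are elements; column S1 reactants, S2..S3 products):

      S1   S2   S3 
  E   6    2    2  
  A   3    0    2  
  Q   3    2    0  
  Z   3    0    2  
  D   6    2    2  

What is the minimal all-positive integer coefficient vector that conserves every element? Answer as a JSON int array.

Coefficients: [2, 3, 3]

E: 2·6 = 12 | 3·2+3·2 = 12
A: 2·3 = 6 | 3·0+3·2 = 6
Q: 2·3 = 6 | 3·2+3·0 = 6
Z: 2·3 = 6 | 3·0+3·2 = 6
D: 2·6 = 12 | 3·2+3·2 = 12
gcd(2,3,3) = 1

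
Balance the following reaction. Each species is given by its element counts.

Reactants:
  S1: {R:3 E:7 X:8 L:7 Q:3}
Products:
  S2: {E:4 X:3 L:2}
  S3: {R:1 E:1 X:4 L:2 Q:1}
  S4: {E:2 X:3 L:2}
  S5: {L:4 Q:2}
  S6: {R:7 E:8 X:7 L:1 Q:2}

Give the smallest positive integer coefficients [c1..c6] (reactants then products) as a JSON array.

Coefficients: [6, 5, 4, 1, 5, 2]

R: 6·3 = 18 | 5·0+4·1+1·0+5·0+2·7 = 18
E: 6·7 = 42 | 5·4+4·1+1·2+5·0+2·8 = 42
X: 6·8 = 48 | 5·3+4·4+1·3+5·0+2·7 = 48
L: 6·7 = 42 | 5·2+4·2+1·2+5·4+2·1 = 42
Q: 6·3 = 18 | 5·0+4·1+1·0+5·2+2·2 = 18
gcd(6,5,4,1,5,2) = 1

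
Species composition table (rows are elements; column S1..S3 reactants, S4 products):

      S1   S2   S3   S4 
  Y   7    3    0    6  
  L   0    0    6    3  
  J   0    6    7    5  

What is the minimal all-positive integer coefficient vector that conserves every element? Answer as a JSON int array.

Coefficients: [3, 1, 2, 4]

Y: 3·7+1·3+2·0 = 24 | 4·6 = 24
L: 3·0+1·0+2·6 = 12 | 4·3 = 12
J: 3·0+1·6+2·7 = 20 | 4·5 = 20
gcd(3,1,2,4) = 1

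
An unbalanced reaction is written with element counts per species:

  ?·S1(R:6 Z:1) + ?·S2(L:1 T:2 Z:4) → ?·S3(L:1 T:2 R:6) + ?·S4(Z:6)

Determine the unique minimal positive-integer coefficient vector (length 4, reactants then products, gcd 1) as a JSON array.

Coefficients: [6, 6, 6, 5]

L: 6·0+6·1 = 6 | 6·1+5·0 = 6
T: 6·0+6·2 = 12 | 6·2+5·0 = 12
R: 6·6+6·0 = 36 | 6·6+5·0 = 36
Z: 6·1+6·4 = 30 | 6·0+5·6 = 30
gcd(6,6,6,5) = 1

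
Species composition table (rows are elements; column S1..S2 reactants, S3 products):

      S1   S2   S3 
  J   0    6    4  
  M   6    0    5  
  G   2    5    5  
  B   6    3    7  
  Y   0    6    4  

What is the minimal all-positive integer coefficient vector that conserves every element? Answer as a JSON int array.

J: 5·0+4·6 = 24 | 6·4 = 24
M: 5·6+4·0 = 30 | 6·5 = 30
G: 5·2+4·5 = 30 | 6·5 = 30
B: 5·6+4·3 = 42 | 6·7 = 42
Y: 5·0+4·6 = 24 | 6·4 = 24
gcd(5,4,6) = 1

Coefficients: [5, 4, 6]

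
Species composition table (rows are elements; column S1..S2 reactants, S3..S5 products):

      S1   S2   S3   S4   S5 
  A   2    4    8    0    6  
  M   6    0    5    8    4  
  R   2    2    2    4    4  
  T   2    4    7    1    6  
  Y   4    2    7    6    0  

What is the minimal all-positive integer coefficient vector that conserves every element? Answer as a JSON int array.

A: 5·2+3·4 = 22 | 2·8+2·0+1·6 = 22
M: 5·6+3·0 = 30 | 2·5+2·8+1·4 = 30
R: 5·2+3·2 = 16 | 2·2+2·4+1·4 = 16
T: 5·2+3·4 = 22 | 2·7+2·1+1·6 = 22
Y: 5·4+3·2 = 26 | 2·7+2·6+1·0 = 26
gcd(5,3,2,2,1) = 1

Coefficients: [5, 3, 2, 2, 1]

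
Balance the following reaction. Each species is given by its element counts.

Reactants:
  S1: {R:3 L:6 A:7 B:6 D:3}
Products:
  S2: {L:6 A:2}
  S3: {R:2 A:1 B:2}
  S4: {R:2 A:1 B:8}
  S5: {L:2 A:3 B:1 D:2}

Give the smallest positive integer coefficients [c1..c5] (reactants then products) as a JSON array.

Coefficients: [4, 2, 5, 1, 6]

R: 4·3 = 12 | 2·0+5·2+1·2+6·0 = 12
L: 4·6 = 24 | 2·6+5·0+1·0+6·2 = 24
A: 4·7 = 28 | 2·2+5·1+1·1+6·3 = 28
B: 4·6 = 24 | 2·0+5·2+1·8+6·1 = 24
D: 4·3 = 12 | 2·0+5·0+1·0+6·2 = 12
gcd(4,2,5,1,6) = 1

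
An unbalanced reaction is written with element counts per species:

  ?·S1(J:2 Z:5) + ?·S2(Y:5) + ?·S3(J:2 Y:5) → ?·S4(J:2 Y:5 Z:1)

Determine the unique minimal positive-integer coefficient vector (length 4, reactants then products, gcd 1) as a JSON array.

J: 1·2+1·0+4·2 = 10 | 5·2 = 10
Y: 1·0+1·5+4·5 = 25 | 5·5 = 25
Z: 1·5+1·0+4·0 = 5 | 5·1 = 5
gcd(1,1,4,5) = 1

Coefficients: [1, 1, 4, 5]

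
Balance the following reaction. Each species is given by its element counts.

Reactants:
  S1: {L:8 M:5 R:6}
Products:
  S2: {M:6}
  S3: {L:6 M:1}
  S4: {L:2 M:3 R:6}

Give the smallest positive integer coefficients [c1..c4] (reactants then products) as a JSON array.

Coefficients: [6, 1, 6, 6]

L: 6·8 = 48 | 1·0+6·6+6·2 = 48
M: 6·5 = 30 | 1·6+6·1+6·3 = 30
R: 6·6 = 36 | 1·0+6·0+6·6 = 36
gcd(6,1,6,6) = 1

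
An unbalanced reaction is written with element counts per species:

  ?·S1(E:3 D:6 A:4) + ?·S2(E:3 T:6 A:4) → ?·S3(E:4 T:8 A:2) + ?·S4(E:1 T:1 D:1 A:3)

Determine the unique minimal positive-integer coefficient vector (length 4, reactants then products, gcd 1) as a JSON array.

E: 1·3+5·3 = 18 | 3·4+6·1 = 18
T: 1·0+5·6 = 30 | 3·8+6·1 = 30
D: 1·6+5·0 = 6 | 3·0+6·1 = 6
A: 1·4+5·4 = 24 | 3·2+6·3 = 24
gcd(1,5,3,6) = 1

Coefficients: [1, 5, 3, 6]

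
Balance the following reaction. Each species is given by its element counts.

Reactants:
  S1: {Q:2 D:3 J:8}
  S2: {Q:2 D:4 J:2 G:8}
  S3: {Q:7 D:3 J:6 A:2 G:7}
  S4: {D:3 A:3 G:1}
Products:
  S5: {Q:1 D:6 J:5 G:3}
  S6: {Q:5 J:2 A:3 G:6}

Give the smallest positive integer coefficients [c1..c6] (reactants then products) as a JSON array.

Coefficients: [2, 3, 3, 3, 6, 5]

Q: 2·2+3·2+3·7+3·0 = 31 | 6·1+5·5 = 31
D: 2·3+3·4+3·3+3·3 = 36 | 6·6+5·0 = 36
J: 2·8+3·2+3·6+3·0 = 40 | 6·5+5·2 = 40
A: 2·0+3·0+3·2+3·3 = 15 | 6·0+5·3 = 15
G: 2·0+3·8+3·7+3·1 = 48 | 6·3+5·6 = 48
gcd(2,3,3,3,6,5) = 1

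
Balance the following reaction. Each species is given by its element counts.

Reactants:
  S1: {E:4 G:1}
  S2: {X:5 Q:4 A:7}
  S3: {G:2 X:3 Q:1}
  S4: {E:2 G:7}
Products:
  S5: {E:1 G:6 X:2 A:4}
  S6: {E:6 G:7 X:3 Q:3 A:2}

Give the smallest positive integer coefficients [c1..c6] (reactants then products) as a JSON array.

Coefficients: [3, 2, 1, 4, 2, 3]

E: 3·4+2·0+1·0+4·2 = 20 | 2·1+3·6 = 20
G: 3·1+2·0+1·2+4·7 = 33 | 2·6+3·7 = 33
X: 3·0+2·5+1·3+4·0 = 13 | 2·2+3·3 = 13
Q: 3·0+2·4+1·1+4·0 = 9 | 2·0+3·3 = 9
A: 3·0+2·7+1·0+4·0 = 14 | 2·4+3·2 = 14
gcd(3,2,1,4,2,3) = 1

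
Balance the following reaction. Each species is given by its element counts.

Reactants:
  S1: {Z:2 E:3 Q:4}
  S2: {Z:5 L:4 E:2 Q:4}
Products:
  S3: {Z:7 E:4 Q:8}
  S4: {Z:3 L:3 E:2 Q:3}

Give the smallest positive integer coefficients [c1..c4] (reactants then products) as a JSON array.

Z: 2·2+3·5 = 19 | 1·7+4·3 = 19
L: 2·0+3·4 = 12 | 1·0+4·3 = 12
E: 2·3+3·2 = 12 | 1·4+4·2 = 12
Q: 2·4+3·4 = 20 | 1·8+4·3 = 20
gcd(2,3,1,4) = 1

Coefficients: [2, 3, 1, 4]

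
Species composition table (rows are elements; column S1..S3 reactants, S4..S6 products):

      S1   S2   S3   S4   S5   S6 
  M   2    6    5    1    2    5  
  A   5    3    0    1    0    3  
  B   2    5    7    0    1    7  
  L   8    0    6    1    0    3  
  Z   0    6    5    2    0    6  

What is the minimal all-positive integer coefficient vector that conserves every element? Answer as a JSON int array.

M: 1·2+5·6+2·5 = 42 | 5·1+6·2+5·5 = 42
A: 1·5+5·3+2·0 = 20 | 5·1+6·0+5·3 = 20
B: 1·2+5·5+2·7 = 41 | 5·0+6·1+5·7 = 41
L: 1·8+5·0+2·6 = 20 | 5·1+6·0+5·3 = 20
Z: 1·0+5·6+2·5 = 40 | 5·2+6·0+5·6 = 40
gcd(1,5,2,5,6,5) = 1

Coefficients: [1, 5, 2, 5, 6, 5]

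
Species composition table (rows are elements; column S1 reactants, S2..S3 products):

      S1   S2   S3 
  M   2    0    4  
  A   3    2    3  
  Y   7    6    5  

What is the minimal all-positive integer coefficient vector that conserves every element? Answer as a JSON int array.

M: 4·2 = 8 | 3·0+2·4 = 8
A: 4·3 = 12 | 3·2+2·3 = 12
Y: 4·7 = 28 | 3·6+2·5 = 28
gcd(4,3,2) = 1

Coefficients: [4, 3, 2]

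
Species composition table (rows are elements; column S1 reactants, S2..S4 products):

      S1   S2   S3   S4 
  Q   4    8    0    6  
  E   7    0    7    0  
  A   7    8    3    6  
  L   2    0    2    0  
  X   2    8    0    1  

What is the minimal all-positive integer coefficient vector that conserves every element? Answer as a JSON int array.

Coefficients: [5, 1, 5, 2]

Q: 5·4 = 20 | 1·8+5·0+2·6 = 20
E: 5·7 = 35 | 1·0+5·7+2·0 = 35
A: 5·7 = 35 | 1·8+5·3+2·6 = 35
L: 5·2 = 10 | 1·0+5·2+2·0 = 10
X: 5·2 = 10 | 1·8+5·0+2·1 = 10
gcd(5,1,5,2) = 1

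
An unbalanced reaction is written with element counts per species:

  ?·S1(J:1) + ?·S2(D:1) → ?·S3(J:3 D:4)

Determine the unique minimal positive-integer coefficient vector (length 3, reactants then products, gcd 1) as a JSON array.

J: 3·1+4·0 = 3 | 1·3 = 3
D: 3·0+4·1 = 4 | 1·4 = 4
gcd(3,4,1) = 1

Coefficients: [3, 4, 1]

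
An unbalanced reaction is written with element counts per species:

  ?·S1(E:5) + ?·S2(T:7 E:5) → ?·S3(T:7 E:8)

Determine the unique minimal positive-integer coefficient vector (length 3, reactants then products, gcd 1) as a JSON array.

T: 3·0+5·7 = 35 | 5·7 = 35
E: 3·5+5·5 = 40 | 5·8 = 40
gcd(3,5,5) = 1

Coefficients: [3, 5, 5]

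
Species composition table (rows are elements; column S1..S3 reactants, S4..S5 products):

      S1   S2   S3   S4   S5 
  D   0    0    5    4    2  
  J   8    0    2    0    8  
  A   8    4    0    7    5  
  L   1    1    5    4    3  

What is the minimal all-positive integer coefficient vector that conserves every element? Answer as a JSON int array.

D: 5·0+1·0+4·5 = 20 | 2·4+6·2 = 20
J: 5·8+1·0+4·2 = 48 | 2·0+6·8 = 48
A: 5·8+1·4+4·0 = 44 | 2·7+6·5 = 44
L: 5·1+1·1+4·5 = 26 | 2·4+6·3 = 26
gcd(5,1,4,2,6) = 1

Coefficients: [5, 1, 4, 2, 6]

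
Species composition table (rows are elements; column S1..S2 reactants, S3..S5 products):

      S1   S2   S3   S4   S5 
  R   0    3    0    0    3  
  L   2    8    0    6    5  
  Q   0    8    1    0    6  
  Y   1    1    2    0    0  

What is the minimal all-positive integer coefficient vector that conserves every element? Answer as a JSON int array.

R: 6·0+2·3 = 6 | 4·0+3·0+2·3 = 6
L: 6·2+2·8 = 28 | 4·0+3·6+2·5 = 28
Q: 6·0+2·8 = 16 | 4·1+3·0+2·6 = 16
Y: 6·1+2·1 = 8 | 4·2+3·0+2·0 = 8
gcd(6,2,4,3,2) = 1

Coefficients: [6, 2, 4, 3, 2]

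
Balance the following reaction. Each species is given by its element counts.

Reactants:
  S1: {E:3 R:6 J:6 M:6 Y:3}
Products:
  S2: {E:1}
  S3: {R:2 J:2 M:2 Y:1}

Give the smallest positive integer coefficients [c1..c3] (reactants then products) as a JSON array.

Coefficients: [1, 3, 3]

E: 1·3 = 3 | 3·1+3·0 = 3
R: 1·6 = 6 | 3·0+3·2 = 6
J: 1·6 = 6 | 3·0+3·2 = 6
M: 1·6 = 6 | 3·0+3·2 = 6
Y: 1·3 = 3 | 3·0+3·1 = 3
gcd(1,3,3) = 1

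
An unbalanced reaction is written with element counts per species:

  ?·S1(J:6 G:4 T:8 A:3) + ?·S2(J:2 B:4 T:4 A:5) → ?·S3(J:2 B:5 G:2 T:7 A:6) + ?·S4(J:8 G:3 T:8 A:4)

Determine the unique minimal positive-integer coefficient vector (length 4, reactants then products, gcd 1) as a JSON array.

Coefficients: [5, 5, 4, 4]

J: 5·6+5·2 = 40 | 4·2+4·8 = 40
B: 5·0+5·4 = 20 | 4·5+4·0 = 20
G: 5·4+5·0 = 20 | 4·2+4·3 = 20
T: 5·8+5·4 = 60 | 4·7+4·8 = 60
A: 5·3+5·5 = 40 | 4·6+4·4 = 40
gcd(5,5,4,4) = 1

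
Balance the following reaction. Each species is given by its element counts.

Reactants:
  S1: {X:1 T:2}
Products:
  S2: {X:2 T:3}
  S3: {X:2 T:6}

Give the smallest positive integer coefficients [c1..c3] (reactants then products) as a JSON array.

Coefficients: [6, 2, 1]

X: 6·1 = 6 | 2·2+1·2 = 6
T: 6·2 = 12 | 2·3+1·6 = 12
gcd(6,2,1) = 1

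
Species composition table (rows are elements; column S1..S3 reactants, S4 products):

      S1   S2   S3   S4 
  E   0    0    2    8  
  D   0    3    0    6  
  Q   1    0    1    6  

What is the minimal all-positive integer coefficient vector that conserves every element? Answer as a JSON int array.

E: 2·0+2·0+4·2 = 8 | 1·8 = 8
D: 2·0+2·3+4·0 = 6 | 1·6 = 6
Q: 2·1+2·0+4·1 = 6 | 1·6 = 6
gcd(2,2,4,1) = 1

Coefficients: [2, 2, 4, 1]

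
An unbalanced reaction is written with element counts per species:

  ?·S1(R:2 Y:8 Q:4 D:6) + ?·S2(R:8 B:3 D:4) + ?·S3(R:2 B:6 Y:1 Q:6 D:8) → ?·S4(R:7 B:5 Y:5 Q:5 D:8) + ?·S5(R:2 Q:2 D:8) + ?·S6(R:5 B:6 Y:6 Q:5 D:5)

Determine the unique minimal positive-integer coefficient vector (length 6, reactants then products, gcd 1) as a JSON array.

Coefficients: [6, 6, 6, 6, 5, 4]

R: 6·2+6·8+6·2 = 72 | 6·7+5·2+4·5 = 72
B: 6·0+6·3+6·6 = 54 | 6·5+5·0+4·6 = 54
Y: 6·8+6·0+6·1 = 54 | 6·5+5·0+4·6 = 54
Q: 6·4+6·0+6·6 = 60 | 6·5+5·2+4·5 = 60
D: 6·6+6·4+6·8 = 108 | 6·8+5·8+4·5 = 108
gcd(6,6,6,6,5,4) = 1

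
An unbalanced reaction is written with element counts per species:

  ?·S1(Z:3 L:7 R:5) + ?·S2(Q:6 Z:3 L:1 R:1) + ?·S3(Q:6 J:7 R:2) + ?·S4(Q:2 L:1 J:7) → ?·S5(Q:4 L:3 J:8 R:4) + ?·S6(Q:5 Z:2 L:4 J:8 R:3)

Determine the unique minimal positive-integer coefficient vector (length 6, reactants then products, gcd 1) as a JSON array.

Coefficients: [3, 1, 3, 5, 1, 6]

Q: 3·0+1·6+3·6+5·2 = 34 | 1·4+6·5 = 34
Z: 3·3+1·3+3·0+5·0 = 12 | 1·0+6·2 = 12
L: 3·7+1·1+3·0+5·1 = 27 | 1·3+6·4 = 27
J: 3·0+1·0+3·7+5·7 = 56 | 1·8+6·8 = 56
R: 3·5+1·1+3·2+5·0 = 22 | 1·4+6·3 = 22
gcd(3,1,3,5,1,6) = 1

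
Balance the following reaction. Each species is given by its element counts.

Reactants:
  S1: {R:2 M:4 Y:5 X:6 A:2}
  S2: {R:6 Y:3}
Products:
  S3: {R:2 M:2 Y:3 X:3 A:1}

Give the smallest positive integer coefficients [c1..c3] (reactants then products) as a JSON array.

R: 3·2+1·6 = 12 | 6·2 = 12
M: 3·4+1·0 = 12 | 6·2 = 12
Y: 3·5+1·3 = 18 | 6·3 = 18
X: 3·6+1·0 = 18 | 6·3 = 18
A: 3·2+1·0 = 6 | 6·1 = 6
gcd(3,1,6) = 1

Coefficients: [3, 1, 6]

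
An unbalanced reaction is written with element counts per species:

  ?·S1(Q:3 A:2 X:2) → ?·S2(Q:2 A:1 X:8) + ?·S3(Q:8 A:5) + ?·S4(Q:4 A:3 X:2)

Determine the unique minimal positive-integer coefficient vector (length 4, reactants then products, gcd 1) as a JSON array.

Q: 6·3 = 18 | 1·2+1·8+2·4 = 18
A: 6·2 = 12 | 1·1+1·5+2·3 = 12
X: 6·2 = 12 | 1·8+1·0+2·2 = 12
gcd(6,1,1,2) = 1

Coefficients: [6, 1, 1, 2]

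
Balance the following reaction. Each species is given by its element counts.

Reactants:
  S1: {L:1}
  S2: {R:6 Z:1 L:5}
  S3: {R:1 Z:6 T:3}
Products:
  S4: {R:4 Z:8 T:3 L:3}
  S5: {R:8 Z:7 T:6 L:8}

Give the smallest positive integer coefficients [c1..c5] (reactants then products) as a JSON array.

R: 5·0+3·6+6·1 = 24 | 4·4+1·8 = 24
Z: 5·0+3·1+6·6 = 39 | 4·8+1·7 = 39
T: 5·0+3·0+6·3 = 18 | 4·3+1·6 = 18
L: 5·1+3·5+6·0 = 20 | 4·3+1·8 = 20
gcd(5,3,6,4,1) = 1

Coefficients: [5, 3, 6, 4, 1]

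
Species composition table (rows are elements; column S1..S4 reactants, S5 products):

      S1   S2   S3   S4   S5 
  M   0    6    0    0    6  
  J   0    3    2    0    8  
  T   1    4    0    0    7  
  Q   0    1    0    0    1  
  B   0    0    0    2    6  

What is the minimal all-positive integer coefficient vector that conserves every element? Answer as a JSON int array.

M: 6·0+2·6+5·0+6·0 = 12 | 2·6 = 12
J: 6·0+2·3+5·2+6·0 = 16 | 2·8 = 16
T: 6·1+2·4+5·0+6·0 = 14 | 2·7 = 14
Q: 6·0+2·1+5·0+6·0 = 2 | 2·1 = 2
B: 6·0+2·0+5·0+6·2 = 12 | 2·6 = 12
gcd(6,2,5,6,2) = 1

Coefficients: [6, 2, 5, 6, 2]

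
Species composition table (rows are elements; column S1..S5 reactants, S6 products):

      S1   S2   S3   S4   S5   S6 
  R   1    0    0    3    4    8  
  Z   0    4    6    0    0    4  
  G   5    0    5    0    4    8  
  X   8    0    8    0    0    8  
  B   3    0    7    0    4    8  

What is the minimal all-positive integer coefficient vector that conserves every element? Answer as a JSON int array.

Coefficients: [2, 1, 2, 6, 3, 4]

R: 2·1+1·0+2·0+6·3+3·4 = 32 | 4·8 = 32
Z: 2·0+1·4+2·6+6·0+3·0 = 16 | 4·4 = 16
G: 2·5+1·0+2·5+6·0+3·4 = 32 | 4·8 = 32
X: 2·8+1·0+2·8+6·0+3·0 = 32 | 4·8 = 32
B: 2·3+1·0+2·7+6·0+3·4 = 32 | 4·8 = 32
gcd(2,1,2,6,3,4) = 1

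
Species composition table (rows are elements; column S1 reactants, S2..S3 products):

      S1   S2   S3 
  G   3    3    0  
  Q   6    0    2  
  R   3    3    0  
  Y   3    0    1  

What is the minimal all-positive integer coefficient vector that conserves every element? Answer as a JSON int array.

G: 1·3 = 3 | 1·3+3·0 = 3
Q: 1·6 = 6 | 1·0+3·2 = 6
R: 1·3 = 3 | 1·3+3·0 = 3
Y: 1·3 = 3 | 1·0+3·1 = 3
gcd(1,1,3) = 1

Coefficients: [1, 1, 3]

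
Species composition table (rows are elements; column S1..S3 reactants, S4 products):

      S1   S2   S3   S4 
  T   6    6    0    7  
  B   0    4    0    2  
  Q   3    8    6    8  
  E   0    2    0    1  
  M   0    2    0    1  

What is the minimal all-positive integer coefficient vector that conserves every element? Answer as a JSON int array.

Coefficients: [4, 3, 2, 6]

T: 4·6+3·6+2·0 = 42 | 6·7 = 42
B: 4·0+3·4+2·0 = 12 | 6·2 = 12
Q: 4·3+3·8+2·6 = 48 | 6·8 = 48
E: 4·0+3·2+2·0 = 6 | 6·1 = 6
M: 4·0+3·2+2·0 = 6 | 6·1 = 6
gcd(4,3,2,6) = 1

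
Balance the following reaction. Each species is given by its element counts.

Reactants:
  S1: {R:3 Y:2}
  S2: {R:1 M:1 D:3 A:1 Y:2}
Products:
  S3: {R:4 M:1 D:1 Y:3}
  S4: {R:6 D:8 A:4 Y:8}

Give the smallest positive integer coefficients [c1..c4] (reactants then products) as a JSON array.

R: 6·3+4·1 = 22 | 4·4+1·6 = 22
M: 6·0+4·1 = 4 | 4·1+1·0 = 4
D: 6·0+4·3 = 12 | 4·1+1·8 = 12
A: 6·0+4·1 = 4 | 4·0+1·4 = 4
Y: 6·2+4·2 = 20 | 4·3+1·8 = 20
gcd(6,4,4,1) = 1

Coefficients: [6, 4, 4, 1]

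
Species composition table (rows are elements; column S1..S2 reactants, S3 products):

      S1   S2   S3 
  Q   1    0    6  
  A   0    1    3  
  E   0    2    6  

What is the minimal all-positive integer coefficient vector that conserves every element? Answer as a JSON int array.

Q: 6·1+3·0 = 6 | 1·6 = 6
A: 6·0+3·1 = 3 | 1·3 = 3
E: 6·0+3·2 = 6 | 1·6 = 6
gcd(6,3,1) = 1

Coefficients: [6, 3, 1]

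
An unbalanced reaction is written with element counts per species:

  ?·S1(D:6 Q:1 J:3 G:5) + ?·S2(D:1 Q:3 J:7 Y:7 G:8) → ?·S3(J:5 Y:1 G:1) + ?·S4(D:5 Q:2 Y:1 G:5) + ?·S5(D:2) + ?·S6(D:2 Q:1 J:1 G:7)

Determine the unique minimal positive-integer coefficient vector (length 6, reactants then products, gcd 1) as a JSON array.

D: 5·6+1·1 = 31 | 4·0+3·5+6·2+2·2 = 31
Q: 5·1+1·3 = 8 | 4·0+3·2+6·0+2·1 = 8
J: 5·3+1·7 = 22 | 4·5+3·0+6·0+2·1 = 22
Y: 5·0+1·7 = 7 | 4·1+3·1+6·0+2·0 = 7
G: 5·5+1·8 = 33 | 4·1+3·5+6·0+2·7 = 33
gcd(5,1,4,3,6,2) = 1

Coefficients: [5, 1, 4, 3, 6, 2]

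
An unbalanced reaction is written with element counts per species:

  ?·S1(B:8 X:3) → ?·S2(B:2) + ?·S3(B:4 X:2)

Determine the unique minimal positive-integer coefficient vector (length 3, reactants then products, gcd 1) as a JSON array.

Coefficients: [2, 2, 3]

B: 2·8 = 16 | 2·2+3·4 = 16
X: 2·3 = 6 | 2·0+3·2 = 6
gcd(2,2,3) = 1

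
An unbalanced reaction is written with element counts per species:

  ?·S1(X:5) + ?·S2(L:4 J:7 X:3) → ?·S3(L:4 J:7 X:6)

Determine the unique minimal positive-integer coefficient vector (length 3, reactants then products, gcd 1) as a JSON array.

L: 3·0+5·4 = 20 | 5·4 = 20
J: 3·0+5·7 = 35 | 5·7 = 35
X: 3·5+5·3 = 30 | 5·6 = 30
gcd(3,5,5) = 1

Coefficients: [3, 5, 5]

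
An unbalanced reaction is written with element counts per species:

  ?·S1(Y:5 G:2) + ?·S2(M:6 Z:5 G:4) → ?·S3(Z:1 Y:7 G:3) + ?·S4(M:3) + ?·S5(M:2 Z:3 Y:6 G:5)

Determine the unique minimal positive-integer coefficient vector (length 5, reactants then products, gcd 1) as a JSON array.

M: 5·0+2·6 = 12 | 1·0+2·3+3·2 = 12
Z: 5·0+2·5 = 10 | 1·1+2·0+3·3 = 10
Y: 5·5+2·0 = 25 | 1·7+2·0+3·6 = 25
G: 5·2+2·4 = 18 | 1·3+2·0+3·5 = 18
gcd(5,2,1,2,3) = 1

Coefficients: [5, 2, 1, 2, 3]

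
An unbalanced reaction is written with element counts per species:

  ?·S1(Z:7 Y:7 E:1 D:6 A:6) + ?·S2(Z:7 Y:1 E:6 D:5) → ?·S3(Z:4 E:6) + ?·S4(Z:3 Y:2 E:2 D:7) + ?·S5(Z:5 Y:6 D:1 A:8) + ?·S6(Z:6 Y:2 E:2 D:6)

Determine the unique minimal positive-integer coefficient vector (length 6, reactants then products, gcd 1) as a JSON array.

Coefficients: [4, 6, 4, 3, 3, 5]

Z: 4·7+6·7 = 70 | 4·4+3·3+3·5+5·6 = 70
Y: 4·7+6·1 = 34 | 4·0+3·2+3·6+5·2 = 34
E: 4·1+6·6 = 40 | 4·6+3·2+3·0+5·2 = 40
D: 4·6+6·5 = 54 | 4·0+3·7+3·1+5·6 = 54
A: 4·6+6·0 = 24 | 4·0+3·0+3·8+5·0 = 24
gcd(4,6,4,3,3,5) = 1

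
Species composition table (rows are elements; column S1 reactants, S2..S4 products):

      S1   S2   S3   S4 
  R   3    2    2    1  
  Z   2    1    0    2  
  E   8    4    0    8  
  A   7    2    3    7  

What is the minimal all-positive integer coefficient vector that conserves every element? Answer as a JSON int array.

R: 5·3 = 15 | 4·2+2·2+3·1 = 15
Z: 5·2 = 10 | 4·1+2·0+3·2 = 10
E: 5·8 = 40 | 4·4+2·0+3·8 = 40
A: 5·7 = 35 | 4·2+2·3+3·7 = 35
gcd(5,4,2,3) = 1

Coefficients: [5, 4, 2, 3]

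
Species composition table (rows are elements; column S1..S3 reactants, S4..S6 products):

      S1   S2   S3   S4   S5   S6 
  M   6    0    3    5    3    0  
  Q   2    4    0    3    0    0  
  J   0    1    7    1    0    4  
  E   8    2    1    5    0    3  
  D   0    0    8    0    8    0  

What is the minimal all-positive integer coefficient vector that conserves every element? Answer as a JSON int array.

Coefficients: [5, 2, 4, 6, 4, 6]

M: 5·6+2·0+4·3 = 42 | 6·5+4·3+6·0 = 42
Q: 5·2+2·4+4·0 = 18 | 6·3+4·0+6·0 = 18
J: 5·0+2·1+4·7 = 30 | 6·1+4·0+6·4 = 30
E: 5·8+2·2+4·1 = 48 | 6·5+4·0+6·3 = 48
D: 5·0+2·0+4·8 = 32 | 6·0+4·8+6·0 = 32
gcd(5,2,4,6,4,6) = 1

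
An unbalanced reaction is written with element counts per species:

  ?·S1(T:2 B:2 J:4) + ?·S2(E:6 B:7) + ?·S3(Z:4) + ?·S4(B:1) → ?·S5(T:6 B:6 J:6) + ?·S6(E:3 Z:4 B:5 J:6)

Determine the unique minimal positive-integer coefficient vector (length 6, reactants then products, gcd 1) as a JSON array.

Coefficients: [6, 1, 2, 3, 2, 2]

T: 6·2+1·0+2·0+3·0 = 12 | 2·6+2·0 = 12
E: 6·0+1·6+2·0+3·0 = 6 | 2·0+2·3 = 6
Z: 6·0+1·0+2·4+3·0 = 8 | 2·0+2·4 = 8
B: 6·2+1·7+2·0+3·1 = 22 | 2·6+2·5 = 22
J: 6·4+1·0+2·0+3·0 = 24 | 2·6+2·6 = 24
gcd(6,1,2,3,2,2) = 1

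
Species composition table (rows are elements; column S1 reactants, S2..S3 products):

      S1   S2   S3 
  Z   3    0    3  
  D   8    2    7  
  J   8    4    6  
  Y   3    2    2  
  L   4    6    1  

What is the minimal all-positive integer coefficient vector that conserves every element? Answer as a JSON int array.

Z: 2·3 = 6 | 1·0+2·3 = 6
D: 2·8 = 16 | 1·2+2·7 = 16
J: 2·8 = 16 | 1·4+2·6 = 16
Y: 2·3 = 6 | 1·2+2·2 = 6
L: 2·4 = 8 | 1·6+2·1 = 8
gcd(2,1,2) = 1

Coefficients: [2, 1, 2]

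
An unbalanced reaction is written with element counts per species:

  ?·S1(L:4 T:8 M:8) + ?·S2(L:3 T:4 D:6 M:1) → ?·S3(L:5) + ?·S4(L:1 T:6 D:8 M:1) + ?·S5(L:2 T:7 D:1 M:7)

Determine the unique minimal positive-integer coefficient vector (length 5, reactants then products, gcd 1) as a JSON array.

L: 5·4+5·3 = 35 | 4·5+3·1+6·2 = 35
T: 5·8+5·4 = 60 | 4·0+3·6+6·7 = 60
D: 5·0+5·6 = 30 | 4·0+3·8+6·1 = 30
M: 5·8+5·1 = 45 | 4·0+3·1+6·7 = 45
gcd(5,5,4,3,6) = 1

Coefficients: [5, 5, 4, 3, 6]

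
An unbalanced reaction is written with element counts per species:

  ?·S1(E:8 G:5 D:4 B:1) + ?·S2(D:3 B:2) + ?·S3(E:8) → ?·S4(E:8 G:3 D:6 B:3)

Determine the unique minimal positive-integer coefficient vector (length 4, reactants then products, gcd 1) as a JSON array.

Coefficients: [3, 6, 2, 5]

E: 3·8+6·0+2·8 = 40 | 5·8 = 40
G: 3·5+6·0+2·0 = 15 | 5·3 = 15
D: 3·4+6·3+2·0 = 30 | 5·6 = 30
B: 3·1+6·2+2·0 = 15 | 5·3 = 15
gcd(3,6,2,5) = 1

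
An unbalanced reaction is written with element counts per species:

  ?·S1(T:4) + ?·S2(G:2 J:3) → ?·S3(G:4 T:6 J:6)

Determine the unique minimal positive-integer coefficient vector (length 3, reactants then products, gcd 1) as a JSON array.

G: 3·0+4·2 = 8 | 2·4 = 8
T: 3·4+4·0 = 12 | 2·6 = 12
J: 3·0+4·3 = 12 | 2·6 = 12
gcd(3,4,2) = 1

Coefficients: [3, 4, 2]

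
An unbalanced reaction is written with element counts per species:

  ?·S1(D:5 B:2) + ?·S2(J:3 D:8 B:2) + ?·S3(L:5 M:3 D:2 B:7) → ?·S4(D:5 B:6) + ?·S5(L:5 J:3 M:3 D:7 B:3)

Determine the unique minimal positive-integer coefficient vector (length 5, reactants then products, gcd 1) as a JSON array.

Coefficients: [3, 5, 5, 6, 5]

L: 3·0+5·0+5·5 = 25 | 6·0+5·5 = 25
J: 3·0+5·3+5·0 = 15 | 6·0+5·3 = 15
M: 3·0+5·0+5·3 = 15 | 6·0+5·3 = 15
D: 3·5+5·8+5·2 = 65 | 6·5+5·7 = 65
B: 3·2+5·2+5·7 = 51 | 6·6+5·3 = 51
gcd(3,5,5,6,5) = 1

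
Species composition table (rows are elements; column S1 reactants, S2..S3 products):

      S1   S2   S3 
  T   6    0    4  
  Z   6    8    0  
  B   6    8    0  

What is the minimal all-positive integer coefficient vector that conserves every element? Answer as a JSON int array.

Coefficients: [4, 3, 6]

T: 4·6 = 24 | 3·0+6·4 = 24
Z: 4·6 = 24 | 3·8+6·0 = 24
B: 4·6 = 24 | 3·8+6·0 = 24
gcd(4,3,6) = 1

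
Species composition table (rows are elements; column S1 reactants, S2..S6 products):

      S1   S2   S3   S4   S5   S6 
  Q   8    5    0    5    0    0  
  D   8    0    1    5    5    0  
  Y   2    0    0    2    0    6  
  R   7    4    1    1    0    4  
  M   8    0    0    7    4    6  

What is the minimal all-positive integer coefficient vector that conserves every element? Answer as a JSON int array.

Q: 5·8 = 40 | 6·5+5·0+2·5+5·0+1·0 = 40
D: 5·8 = 40 | 6·0+5·1+2·5+5·5+1·0 = 40
Y: 5·2 = 10 | 6·0+5·0+2·2+5·0+1·6 = 10
R: 5·7 = 35 | 6·4+5·1+2·1+5·0+1·4 = 35
M: 5·8 = 40 | 6·0+5·0+2·7+5·4+1·6 = 40
gcd(5,6,5,2,5,1) = 1

Coefficients: [5, 6, 5, 2, 5, 1]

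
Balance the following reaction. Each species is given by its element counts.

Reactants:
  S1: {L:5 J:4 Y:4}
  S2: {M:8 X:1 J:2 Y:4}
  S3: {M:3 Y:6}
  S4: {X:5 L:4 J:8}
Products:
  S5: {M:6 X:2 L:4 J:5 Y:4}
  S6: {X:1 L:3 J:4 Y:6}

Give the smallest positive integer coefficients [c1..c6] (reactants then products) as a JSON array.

Coefficients: [6, 3, 4, 3, 6, 6]

M: 6·0+3·8+4·3+3·0 = 36 | 6·6+6·0 = 36
X: 6·0+3·1+4·0+3·5 = 18 | 6·2+6·1 = 18
L: 6·5+3·0+4·0+3·4 = 42 | 6·4+6·3 = 42
J: 6·4+3·2+4·0+3·8 = 54 | 6·5+6·4 = 54
Y: 6·4+3·4+4·6+3·0 = 60 | 6·4+6·6 = 60
gcd(6,3,4,3,6,6) = 1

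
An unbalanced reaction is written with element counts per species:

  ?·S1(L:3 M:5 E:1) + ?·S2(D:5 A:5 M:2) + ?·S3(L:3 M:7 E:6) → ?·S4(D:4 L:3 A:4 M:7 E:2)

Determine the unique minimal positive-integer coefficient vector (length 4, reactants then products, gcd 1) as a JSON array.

Coefficients: [4, 4, 1, 5]

D: 4·0+4·5+1·0 = 20 | 5·4 = 20
L: 4·3+4·0+1·3 = 15 | 5·3 = 15
A: 4·0+4·5+1·0 = 20 | 5·4 = 20
M: 4·5+4·2+1·7 = 35 | 5·7 = 35
E: 4·1+4·0+1·6 = 10 | 5·2 = 10
gcd(4,4,1,5) = 1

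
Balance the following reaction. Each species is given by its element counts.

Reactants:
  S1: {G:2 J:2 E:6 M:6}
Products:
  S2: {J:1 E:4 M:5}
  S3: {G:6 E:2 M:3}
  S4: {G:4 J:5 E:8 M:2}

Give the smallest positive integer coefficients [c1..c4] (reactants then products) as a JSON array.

G: 5·2 = 10 | 5·0+1·6+1·4 = 10
J: 5·2 = 10 | 5·1+1·0+1·5 = 10
E: 5·6 = 30 | 5·4+1·2+1·8 = 30
M: 5·6 = 30 | 5·5+1·3+1·2 = 30
gcd(5,5,1,1) = 1

Coefficients: [5, 5, 1, 1]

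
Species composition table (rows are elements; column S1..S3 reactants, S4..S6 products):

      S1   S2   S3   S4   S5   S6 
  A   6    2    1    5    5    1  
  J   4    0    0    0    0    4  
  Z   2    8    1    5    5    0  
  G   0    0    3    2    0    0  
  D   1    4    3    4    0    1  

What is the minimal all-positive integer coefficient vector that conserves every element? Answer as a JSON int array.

A: 6·6+3·2+4·1 = 46 | 6·5+2·5+6·1 = 46
J: 6·4+3·0+4·0 = 24 | 6·0+2·0+6·4 = 24
Z: 6·2+3·8+4·1 = 40 | 6·5+2·5+6·0 = 40
G: 6·0+3·0+4·3 = 12 | 6·2+2·0+6·0 = 12
D: 6·1+3·4+4·3 = 30 | 6·4+2·0+6·1 = 30
gcd(6,3,4,6,2,6) = 1

Coefficients: [6, 3, 4, 6, 2, 6]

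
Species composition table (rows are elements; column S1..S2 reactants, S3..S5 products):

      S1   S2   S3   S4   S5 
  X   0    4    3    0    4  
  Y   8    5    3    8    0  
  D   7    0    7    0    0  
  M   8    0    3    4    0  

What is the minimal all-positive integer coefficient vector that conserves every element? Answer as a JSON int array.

X: 4·0+4·4 = 16 | 4·3+5·0+1·4 = 16
Y: 4·8+4·5 = 52 | 4·3+5·8+1·0 = 52
D: 4·7+4·0 = 28 | 4·7+5·0+1·0 = 28
M: 4·8+4·0 = 32 | 4·3+5·4+1·0 = 32
gcd(4,4,4,5,1) = 1

Coefficients: [4, 4, 4, 5, 1]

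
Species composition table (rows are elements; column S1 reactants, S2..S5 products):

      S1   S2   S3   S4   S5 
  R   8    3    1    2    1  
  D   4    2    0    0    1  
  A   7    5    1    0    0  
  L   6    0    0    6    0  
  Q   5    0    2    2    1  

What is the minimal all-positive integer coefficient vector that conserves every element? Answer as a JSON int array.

R: 4·8 = 32 | 5·3+3·1+4·2+6·1 = 32
D: 4·4 = 16 | 5·2+3·0+4·0+6·1 = 16
A: 4·7 = 28 | 5·5+3·1+4·0+6·0 = 28
L: 4·6 = 24 | 5·0+3·0+4·6+6·0 = 24
Q: 4·5 = 20 | 5·0+3·2+4·2+6·1 = 20
gcd(4,5,3,4,6) = 1

Coefficients: [4, 5, 3, 4, 6]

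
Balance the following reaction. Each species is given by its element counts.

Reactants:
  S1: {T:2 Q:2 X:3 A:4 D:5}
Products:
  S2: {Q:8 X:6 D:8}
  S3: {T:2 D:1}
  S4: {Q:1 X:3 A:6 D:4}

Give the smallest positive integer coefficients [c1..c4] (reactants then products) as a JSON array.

T: 6·2 = 12 | 1·0+6·2+4·0 = 12
Q: 6·2 = 12 | 1·8+6·0+4·1 = 12
X: 6·3 = 18 | 1·6+6·0+4·3 = 18
A: 6·4 = 24 | 1·0+6·0+4·6 = 24
D: 6·5 = 30 | 1·8+6·1+4·4 = 30
gcd(6,1,6,4) = 1

Coefficients: [6, 1, 6, 4]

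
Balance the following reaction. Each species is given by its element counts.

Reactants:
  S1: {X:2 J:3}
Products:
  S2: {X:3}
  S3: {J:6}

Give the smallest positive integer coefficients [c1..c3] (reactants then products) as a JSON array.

Coefficients: [6, 4, 3]

X: 6·2 = 12 | 4·3+3·0 = 12
J: 6·3 = 18 | 4·0+3·6 = 18
gcd(6,4,3) = 1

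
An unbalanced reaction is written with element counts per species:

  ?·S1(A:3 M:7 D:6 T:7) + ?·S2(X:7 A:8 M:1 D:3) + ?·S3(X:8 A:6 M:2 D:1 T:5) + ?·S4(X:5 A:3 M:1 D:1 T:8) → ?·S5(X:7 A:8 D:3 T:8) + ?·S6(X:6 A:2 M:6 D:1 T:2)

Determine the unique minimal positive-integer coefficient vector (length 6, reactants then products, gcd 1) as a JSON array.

X: 1·0+2·7+3·8+3·5 = 53 | 5·7+3·6 = 53
A: 1·3+2·8+3·6+3·3 = 46 | 5·8+3·2 = 46
M: 1·7+2·1+3·2+3·1 = 18 | 5·0+3·6 = 18
D: 1·6+2·3+3·1+3·1 = 18 | 5·3+3·1 = 18
T: 1·7+2·0+3·5+3·8 = 46 | 5·8+3·2 = 46
gcd(1,2,3,3,5,3) = 1

Coefficients: [1, 2, 3, 3, 5, 3]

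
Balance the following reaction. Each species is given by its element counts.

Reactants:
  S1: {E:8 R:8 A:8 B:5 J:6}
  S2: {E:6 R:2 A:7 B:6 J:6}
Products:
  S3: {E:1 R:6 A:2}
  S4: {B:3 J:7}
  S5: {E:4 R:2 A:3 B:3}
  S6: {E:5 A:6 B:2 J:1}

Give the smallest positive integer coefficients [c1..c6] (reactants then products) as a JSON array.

Coefficients: [3, 5, 4, 6, 5, 6]

E: 3·8+5·6 = 54 | 4·1+6·0+5·4+6·5 = 54
R: 3·8+5·2 = 34 | 4·6+6·0+5·2+6·0 = 34
A: 3·8+5·7 = 59 | 4·2+6·0+5·3+6·6 = 59
B: 3·5+5·6 = 45 | 4·0+6·3+5·3+6·2 = 45
J: 3·6+5·6 = 48 | 4·0+6·7+5·0+6·1 = 48
gcd(3,5,4,6,5,6) = 1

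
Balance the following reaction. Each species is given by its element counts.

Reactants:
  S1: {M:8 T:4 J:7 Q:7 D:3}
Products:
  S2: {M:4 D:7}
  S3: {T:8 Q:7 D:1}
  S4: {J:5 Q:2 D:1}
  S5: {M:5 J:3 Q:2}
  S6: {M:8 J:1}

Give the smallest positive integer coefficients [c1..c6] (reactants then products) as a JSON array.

M: 4·8 = 32 | 1·4+2·0+3·0+4·5+1·8 = 32
T: 4·4 = 16 | 1·0+2·8+3·0+4·0+1·0 = 16
J: 4·7 = 28 | 1·0+2·0+3·5+4·3+1·1 = 28
Q: 4·7 = 28 | 1·0+2·7+3·2+4·2+1·0 = 28
D: 4·3 = 12 | 1·7+2·1+3·1+4·0+1·0 = 12
gcd(4,1,2,3,4,1) = 1

Coefficients: [4, 1, 2, 3, 4, 1]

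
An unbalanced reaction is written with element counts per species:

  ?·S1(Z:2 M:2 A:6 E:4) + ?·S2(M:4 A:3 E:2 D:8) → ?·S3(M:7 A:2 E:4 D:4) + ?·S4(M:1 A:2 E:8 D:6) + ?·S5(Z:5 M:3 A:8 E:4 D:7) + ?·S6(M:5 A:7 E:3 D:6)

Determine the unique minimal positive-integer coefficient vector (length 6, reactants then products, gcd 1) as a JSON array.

Z: 5·2+6·0 = 10 | 1·0+1·0+2·5+4·0 = 10
M: 5·2+6·4 = 34 | 1·7+1·1+2·3+4·5 = 34
A: 5·6+6·3 = 48 | 1·2+1·2+2·8+4·7 = 48
E: 5·4+6·2 = 32 | 1·4+1·8+2·4+4·3 = 32
D: 5·0+6·8 = 48 | 1·4+1·6+2·7+4·6 = 48
gcd(5,6,1,1,2,4) = 1

Coefficients: [5, 6, 1, 1, 2, 4]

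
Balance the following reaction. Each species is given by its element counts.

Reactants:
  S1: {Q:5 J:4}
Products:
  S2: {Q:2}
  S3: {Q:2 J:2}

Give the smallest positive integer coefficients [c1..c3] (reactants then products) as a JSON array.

Coefficients: [2, 1, 4]

Q: 2·5 = 10 | 1·2+4·2 = 10
J: 2·4 = 8 | 1·0+4·2 = 8
gcd(2,1,4) = 1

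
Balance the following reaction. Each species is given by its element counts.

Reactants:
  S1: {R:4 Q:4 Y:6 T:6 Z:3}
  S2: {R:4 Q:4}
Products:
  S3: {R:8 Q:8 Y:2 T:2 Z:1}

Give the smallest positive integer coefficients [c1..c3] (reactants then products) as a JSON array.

Coefficients: [1, 5, 3]

R: 1·4+5·4 = 24 | 3·8 = 24
Q: 1·4+5·4 = 24 | 3·8 = 24
Y: 1·6+5·0 = 6 | 3·2 = 6
T: 1·6+5·0 = 6 | 3·2 = 6
Z: 1·3+5·0 = 3 | 3·1 = 3
gcd(1,5,3) = 1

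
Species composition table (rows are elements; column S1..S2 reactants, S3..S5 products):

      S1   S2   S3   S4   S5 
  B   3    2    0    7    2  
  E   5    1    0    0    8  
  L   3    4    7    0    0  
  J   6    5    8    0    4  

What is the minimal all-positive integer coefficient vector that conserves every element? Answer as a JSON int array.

B: 4·3+4·2 = 20 | 4·0+2·7+3·2 = 20
E: 4·5+4·1 = 24 | 4·0+2·0+3·8 = 24
L: 4·3+4·4 = 28 | 4·7+2·0+3·0 = 28
J: 4·6+4·5 = 44 | 4·8+2·0+3·4 = 44
gcd(4,4,4,2,3) = 1

Coefficients: [4, 4, 4, 2, 3]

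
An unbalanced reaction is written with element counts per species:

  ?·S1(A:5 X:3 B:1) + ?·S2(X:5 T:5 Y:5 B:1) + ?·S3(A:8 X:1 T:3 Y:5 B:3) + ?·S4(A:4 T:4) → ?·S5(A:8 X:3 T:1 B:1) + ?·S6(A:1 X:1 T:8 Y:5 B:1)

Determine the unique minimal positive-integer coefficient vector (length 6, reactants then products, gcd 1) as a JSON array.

A: 1·5+3·0+2·8+6·4 = 45 | 5·8+5·1 = 45
X: 1·3+3·5+2·1+6·0 = 20 | 5·3+5·1 = 20
T: 1·0+3·5+2·3+6·4 = 45 | 5·1+5·8 = 45
Y: 1·0+3·5+2·5+6·0 = 25 | 5·0+5·5 = 25
B: 1·1+3·1+2·3+6·0 = 10 | 5·1+5·1 = 10
gcd(1,3,2,6,5,5) = 1

Coefficients: [1, 3, 2, 6, 5, 5]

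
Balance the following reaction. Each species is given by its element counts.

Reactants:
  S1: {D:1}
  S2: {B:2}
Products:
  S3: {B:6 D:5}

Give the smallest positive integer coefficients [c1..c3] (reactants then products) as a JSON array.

Coefficients: [5, 3, 1]

B: 5·0+3·2 = 6 | 1·6 = 6
D: 5·1+3·0 = 5 | 1·5 = 5
gcd(5,3,1) = 1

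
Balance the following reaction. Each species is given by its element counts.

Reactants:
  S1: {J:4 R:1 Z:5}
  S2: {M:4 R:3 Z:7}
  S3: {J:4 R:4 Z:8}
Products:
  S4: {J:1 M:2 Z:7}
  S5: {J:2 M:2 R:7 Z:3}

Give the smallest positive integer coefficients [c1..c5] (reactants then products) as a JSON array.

J: 1·4+3·0+1·4 = 8 | 4·1+2·2 = 8
M: 1·0+3·4+1·0 = 12 | 4·2+2·2 = 12
R: 1·1+3·3+1·4 = 14 | 4·0+2·7 = 14
Z: 1·5+3·7+1·8 = 34 | 4·7+2·3 = 34
gcd(1,3,1,4,2) = 1

Coefficients: [1, 3, 1, 4, 2]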